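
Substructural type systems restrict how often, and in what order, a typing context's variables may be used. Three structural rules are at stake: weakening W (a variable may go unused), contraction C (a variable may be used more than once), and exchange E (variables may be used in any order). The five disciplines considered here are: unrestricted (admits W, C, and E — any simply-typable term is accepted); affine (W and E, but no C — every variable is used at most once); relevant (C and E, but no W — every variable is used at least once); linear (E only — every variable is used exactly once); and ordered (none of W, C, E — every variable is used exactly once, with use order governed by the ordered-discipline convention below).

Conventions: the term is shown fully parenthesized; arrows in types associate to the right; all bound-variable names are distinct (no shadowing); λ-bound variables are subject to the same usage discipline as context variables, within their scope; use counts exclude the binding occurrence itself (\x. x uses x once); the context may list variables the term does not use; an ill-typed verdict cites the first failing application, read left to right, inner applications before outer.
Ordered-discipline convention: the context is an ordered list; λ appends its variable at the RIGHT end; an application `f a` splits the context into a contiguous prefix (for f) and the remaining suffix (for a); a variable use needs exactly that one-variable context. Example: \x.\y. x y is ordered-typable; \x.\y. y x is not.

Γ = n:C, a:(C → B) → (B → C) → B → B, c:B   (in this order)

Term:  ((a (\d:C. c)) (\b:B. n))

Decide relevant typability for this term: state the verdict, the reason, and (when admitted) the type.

no — unused: d, b — weakening required
usage: n: 1; a: 1; c: 1; d [bound]: 0; b [bound]: 0
left-to-right use order: a, c, n
typing: well-typed at B → B
summary: ordered ✗; linear ✗; affine ✓; relevant ✗; unrestricted ✓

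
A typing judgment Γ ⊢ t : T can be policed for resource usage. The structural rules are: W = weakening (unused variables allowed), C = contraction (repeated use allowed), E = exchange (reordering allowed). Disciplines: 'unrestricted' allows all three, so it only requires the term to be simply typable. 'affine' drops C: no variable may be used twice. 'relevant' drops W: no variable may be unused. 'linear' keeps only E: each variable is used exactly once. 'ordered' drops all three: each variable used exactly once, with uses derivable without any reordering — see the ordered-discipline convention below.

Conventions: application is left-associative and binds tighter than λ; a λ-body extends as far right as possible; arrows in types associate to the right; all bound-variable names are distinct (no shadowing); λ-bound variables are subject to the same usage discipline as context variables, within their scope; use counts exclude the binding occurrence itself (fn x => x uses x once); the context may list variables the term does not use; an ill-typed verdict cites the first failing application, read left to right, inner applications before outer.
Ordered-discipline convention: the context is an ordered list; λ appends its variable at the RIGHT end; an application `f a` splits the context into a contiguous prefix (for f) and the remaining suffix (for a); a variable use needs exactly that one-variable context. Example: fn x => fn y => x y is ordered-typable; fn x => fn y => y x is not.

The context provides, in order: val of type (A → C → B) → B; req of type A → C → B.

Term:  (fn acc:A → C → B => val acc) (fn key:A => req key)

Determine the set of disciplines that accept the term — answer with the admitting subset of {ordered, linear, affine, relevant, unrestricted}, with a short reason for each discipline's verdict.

admitting disciplines: ordered, linear, affine, relevant, unrestricted
counts: val ×1, req ×1, acc [bound] ×1, key [bound] ×1
left-to-right use order: val, acc, req, key
typing: well-typed — term : B
ordered ✓ (val, req, acc, key once each; derivable with no W/C/E)
linear ✓ (each of val, req, acc, key used exactly once)
affine ✓ (at most one use each (val, req, acc, key))
relevant ✓ (none of val, req, acc, key goes unused)
unrestricted ✓ (simply typable at B; W, C, E all held)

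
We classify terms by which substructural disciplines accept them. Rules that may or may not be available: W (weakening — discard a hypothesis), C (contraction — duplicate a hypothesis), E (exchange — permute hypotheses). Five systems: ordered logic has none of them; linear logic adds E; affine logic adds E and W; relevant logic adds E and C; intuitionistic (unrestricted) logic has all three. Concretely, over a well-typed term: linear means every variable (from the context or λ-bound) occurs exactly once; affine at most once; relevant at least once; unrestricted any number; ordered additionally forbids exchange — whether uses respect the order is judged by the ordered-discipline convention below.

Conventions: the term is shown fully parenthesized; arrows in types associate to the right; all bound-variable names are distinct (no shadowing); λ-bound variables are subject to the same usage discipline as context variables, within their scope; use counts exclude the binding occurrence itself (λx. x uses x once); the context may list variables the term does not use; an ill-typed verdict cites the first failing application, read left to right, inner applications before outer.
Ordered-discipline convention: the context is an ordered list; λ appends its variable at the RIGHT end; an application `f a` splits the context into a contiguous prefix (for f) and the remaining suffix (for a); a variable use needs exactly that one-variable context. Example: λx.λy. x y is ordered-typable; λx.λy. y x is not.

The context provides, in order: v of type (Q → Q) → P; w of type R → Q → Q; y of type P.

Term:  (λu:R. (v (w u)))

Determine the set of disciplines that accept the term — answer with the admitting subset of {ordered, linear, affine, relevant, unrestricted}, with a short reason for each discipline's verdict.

accepted by: affine, unrestricted
variable uses: v ×1, w ×1, y ×0, u (bound) ×1
use order (left to right): v, w, u
typing: the term checks, with type R → P
ordered ✗ (y never used (weakening))
linear ✗ (y never used (weakening))
affine ✓ (none of v, w, y, u used more than once)
relevant ✗ (y never used (weakening))
unrestricted ✓ (typability at R → P is all that's needed)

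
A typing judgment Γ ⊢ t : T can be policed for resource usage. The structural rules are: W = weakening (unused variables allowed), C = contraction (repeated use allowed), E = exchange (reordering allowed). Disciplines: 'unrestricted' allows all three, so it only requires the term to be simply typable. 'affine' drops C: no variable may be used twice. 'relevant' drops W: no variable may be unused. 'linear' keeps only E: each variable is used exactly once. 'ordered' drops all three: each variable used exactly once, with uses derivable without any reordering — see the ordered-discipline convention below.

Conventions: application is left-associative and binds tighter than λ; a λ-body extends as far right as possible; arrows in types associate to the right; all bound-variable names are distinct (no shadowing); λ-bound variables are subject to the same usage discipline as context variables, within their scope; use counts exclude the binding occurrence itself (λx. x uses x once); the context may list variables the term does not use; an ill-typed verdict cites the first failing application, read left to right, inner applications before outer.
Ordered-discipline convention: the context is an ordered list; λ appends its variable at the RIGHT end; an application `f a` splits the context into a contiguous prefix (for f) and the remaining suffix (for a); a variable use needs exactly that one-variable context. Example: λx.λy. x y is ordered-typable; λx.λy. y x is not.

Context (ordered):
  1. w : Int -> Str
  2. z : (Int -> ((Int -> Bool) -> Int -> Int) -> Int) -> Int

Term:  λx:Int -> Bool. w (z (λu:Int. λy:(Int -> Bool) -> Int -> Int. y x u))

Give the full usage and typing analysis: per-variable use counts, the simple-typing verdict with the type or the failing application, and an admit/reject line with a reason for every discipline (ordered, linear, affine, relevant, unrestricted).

use counts: w ×1; z ×1; x (bound) ×1; u (bound) ×1; y (bound) ×1
order of uses: w, z, y, x, u
typing: ✓ — (Int -> Bool) -> Str
ordered ✗ (needs exchange: uses follow w, z, y, x, u)
linear ✓ (single use per variable (w, z, x, u, y))
affine ✓ (at most one use each (w, z, x, u, y))
relevant ✓ (every one of w, z, x, u, y appears)
unrestricted ✓ (type-checks ((Int -> Bool) -> Str) and nothing is barred)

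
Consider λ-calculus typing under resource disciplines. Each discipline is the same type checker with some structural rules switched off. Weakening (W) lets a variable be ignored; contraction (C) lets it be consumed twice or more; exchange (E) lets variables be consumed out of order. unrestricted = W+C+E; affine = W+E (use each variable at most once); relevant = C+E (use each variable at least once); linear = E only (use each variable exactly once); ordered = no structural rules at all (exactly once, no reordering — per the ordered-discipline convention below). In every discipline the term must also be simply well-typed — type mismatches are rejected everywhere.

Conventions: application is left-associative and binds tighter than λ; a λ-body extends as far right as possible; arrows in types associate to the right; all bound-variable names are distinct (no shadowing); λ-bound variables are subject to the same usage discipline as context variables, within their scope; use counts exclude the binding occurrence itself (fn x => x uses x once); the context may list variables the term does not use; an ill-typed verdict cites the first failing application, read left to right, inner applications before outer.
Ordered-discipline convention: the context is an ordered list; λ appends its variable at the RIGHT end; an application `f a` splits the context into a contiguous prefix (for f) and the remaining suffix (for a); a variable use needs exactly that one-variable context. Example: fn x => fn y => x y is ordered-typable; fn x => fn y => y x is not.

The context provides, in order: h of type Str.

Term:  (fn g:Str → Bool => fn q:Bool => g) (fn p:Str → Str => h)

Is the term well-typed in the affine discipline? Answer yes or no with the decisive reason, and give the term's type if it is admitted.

no — the type mismatch rejects it
use counts: h ×1, g (bound) ×1, q (bound) ×0, p (bound) ×0
use order (left to right): g, h
typing: ill-typed: an argument (Str → Str) → Str mismatches the expected Str → Bool
summary: ordered ✗ | linear ✗ | affine ✗ | relevant ✗ | unrestricted ✗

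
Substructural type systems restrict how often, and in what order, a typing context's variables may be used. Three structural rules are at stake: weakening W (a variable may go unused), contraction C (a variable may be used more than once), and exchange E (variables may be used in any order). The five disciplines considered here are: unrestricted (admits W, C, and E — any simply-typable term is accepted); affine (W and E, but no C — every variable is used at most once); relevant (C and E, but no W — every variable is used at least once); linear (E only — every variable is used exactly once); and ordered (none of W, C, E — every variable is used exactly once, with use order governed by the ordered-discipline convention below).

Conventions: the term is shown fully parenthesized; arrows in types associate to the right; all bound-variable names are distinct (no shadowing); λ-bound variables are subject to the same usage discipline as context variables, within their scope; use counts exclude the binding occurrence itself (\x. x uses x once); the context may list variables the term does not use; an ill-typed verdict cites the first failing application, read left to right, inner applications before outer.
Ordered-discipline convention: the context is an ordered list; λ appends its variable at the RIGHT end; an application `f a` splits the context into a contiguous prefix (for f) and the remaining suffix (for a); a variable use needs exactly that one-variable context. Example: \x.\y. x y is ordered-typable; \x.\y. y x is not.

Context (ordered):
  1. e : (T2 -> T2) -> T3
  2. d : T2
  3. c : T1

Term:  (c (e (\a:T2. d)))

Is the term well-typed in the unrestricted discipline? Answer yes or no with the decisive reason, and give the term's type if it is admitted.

no — fails simple typing
use counts: e: 1; d: 1; c: 1; a (λ-bound): 0
order of uses: c, e, d
typing: ill-typed: non-function type T1 applied to an argument
across the five disciplines: ordered ✗, linear ✗, affine ✗, relevant ✗, unrestricted ✗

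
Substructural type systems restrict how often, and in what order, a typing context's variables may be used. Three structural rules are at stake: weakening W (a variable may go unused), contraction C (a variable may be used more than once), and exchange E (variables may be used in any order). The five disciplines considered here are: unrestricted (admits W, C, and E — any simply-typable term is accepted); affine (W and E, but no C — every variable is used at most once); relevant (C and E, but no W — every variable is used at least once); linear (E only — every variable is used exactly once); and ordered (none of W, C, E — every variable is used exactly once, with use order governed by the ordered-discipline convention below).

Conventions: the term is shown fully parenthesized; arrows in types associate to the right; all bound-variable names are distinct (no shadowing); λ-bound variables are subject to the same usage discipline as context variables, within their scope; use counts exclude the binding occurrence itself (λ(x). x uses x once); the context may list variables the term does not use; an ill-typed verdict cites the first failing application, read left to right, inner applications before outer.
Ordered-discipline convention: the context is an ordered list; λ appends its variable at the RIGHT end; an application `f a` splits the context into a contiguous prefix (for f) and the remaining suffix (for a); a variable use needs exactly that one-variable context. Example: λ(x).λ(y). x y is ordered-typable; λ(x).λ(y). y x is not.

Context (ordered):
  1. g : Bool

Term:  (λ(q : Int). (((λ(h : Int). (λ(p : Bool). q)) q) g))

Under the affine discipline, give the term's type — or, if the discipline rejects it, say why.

not well-typed under affine — needs contraction — q ×2
variable uses: g: 1; q (λ-bound): 2; h (λ-bound): 0; p (λ-bound): 0
order of uses: q, q, g
typing: well-typed at Int → Int
per-discipline verdicts: ordered ✗ | linear ✗ | affine ✗ | relevant ✗ | unrestricted ✓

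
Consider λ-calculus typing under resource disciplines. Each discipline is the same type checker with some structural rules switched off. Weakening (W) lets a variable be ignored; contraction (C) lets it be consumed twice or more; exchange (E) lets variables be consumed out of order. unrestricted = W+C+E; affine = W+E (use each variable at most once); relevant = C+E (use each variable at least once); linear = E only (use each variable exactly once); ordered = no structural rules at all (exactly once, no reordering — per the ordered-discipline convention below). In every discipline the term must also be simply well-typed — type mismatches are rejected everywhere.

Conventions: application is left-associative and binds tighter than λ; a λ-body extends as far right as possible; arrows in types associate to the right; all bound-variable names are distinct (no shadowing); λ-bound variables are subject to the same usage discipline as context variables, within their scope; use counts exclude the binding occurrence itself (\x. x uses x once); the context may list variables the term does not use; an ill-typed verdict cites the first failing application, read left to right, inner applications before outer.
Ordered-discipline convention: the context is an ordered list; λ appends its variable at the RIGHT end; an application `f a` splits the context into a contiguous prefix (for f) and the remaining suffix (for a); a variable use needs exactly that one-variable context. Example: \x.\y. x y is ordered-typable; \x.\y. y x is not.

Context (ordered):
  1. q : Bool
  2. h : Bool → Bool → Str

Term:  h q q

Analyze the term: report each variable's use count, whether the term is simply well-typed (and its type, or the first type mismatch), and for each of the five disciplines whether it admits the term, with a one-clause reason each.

use counts: q ×2; h ×1
use order (left to right): h, q, q
typing: the term checks, with type Str
ordered ✗ (uses contraction: q ×2)
linear ✗ (uses contraction: q ×2)
affine ✗ (uses contraction: q ×2)
relevant ✓ (every one of q, h appears)
unrestricted ✓ (well-typed at Str; no restrictions here)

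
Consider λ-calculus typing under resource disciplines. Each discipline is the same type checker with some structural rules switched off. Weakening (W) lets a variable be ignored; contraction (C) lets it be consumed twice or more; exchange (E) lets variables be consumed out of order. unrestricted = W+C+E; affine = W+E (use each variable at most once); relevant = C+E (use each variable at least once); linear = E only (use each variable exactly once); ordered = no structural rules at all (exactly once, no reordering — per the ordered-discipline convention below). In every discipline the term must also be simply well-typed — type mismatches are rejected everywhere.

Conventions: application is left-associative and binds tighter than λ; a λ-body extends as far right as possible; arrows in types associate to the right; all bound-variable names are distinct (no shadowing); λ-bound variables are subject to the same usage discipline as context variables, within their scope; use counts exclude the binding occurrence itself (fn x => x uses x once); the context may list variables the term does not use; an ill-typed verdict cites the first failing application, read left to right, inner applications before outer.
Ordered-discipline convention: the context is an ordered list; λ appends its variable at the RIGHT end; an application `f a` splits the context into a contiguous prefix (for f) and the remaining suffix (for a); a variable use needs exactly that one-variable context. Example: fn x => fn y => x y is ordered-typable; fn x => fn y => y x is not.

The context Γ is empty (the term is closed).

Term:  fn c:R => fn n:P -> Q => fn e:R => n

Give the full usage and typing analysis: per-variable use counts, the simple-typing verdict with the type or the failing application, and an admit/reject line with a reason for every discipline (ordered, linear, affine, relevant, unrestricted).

variable uses: c (λ-bound): 0×; n (λ-bound): 1×; e (λ-bound): 0×
uses in reading order: n
typing: well-typed — term : R -> (P -> Q) -> R -> P -> Q
ordered: ✗, c, e left unused
linear: ✗, c, e left unused
affine: ✓, c, n, e: no repeats, contraction unneeded
relevant: ✗, c, e left unused
unrestricted: ✓, typability at R -> (P -> Q) -> R -> P -> Q is all that's needed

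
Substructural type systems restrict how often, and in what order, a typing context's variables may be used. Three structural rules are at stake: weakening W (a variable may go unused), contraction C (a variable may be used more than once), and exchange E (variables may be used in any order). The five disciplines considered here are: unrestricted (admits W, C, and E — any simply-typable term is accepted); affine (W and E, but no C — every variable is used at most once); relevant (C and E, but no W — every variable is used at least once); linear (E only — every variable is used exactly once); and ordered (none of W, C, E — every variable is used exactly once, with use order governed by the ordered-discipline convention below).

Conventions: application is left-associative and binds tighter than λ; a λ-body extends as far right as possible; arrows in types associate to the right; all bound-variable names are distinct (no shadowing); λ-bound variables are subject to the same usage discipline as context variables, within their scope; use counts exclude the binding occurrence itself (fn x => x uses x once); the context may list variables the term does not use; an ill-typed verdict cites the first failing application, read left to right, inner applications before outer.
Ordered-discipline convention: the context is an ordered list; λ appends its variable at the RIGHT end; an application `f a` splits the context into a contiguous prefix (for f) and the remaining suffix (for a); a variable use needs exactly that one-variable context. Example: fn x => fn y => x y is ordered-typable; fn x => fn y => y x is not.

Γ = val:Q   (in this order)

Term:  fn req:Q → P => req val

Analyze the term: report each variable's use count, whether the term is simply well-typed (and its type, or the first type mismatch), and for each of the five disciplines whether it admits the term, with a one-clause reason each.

use counts: val: 1×, req (bound): 1×
use order (left to right): req, val
typing: the term checks, with type (Q → P) → P
ordered ✗ (needs exchange: uses follow req, val)
linear ✓ (each of val, req used exactly once)
affine ✓ (at most one use each (val, req))
relevant ✓ (none of val, req goes unused)
unrestricted ✓ (type-checks ((Q → P) → P) and nothing is barred)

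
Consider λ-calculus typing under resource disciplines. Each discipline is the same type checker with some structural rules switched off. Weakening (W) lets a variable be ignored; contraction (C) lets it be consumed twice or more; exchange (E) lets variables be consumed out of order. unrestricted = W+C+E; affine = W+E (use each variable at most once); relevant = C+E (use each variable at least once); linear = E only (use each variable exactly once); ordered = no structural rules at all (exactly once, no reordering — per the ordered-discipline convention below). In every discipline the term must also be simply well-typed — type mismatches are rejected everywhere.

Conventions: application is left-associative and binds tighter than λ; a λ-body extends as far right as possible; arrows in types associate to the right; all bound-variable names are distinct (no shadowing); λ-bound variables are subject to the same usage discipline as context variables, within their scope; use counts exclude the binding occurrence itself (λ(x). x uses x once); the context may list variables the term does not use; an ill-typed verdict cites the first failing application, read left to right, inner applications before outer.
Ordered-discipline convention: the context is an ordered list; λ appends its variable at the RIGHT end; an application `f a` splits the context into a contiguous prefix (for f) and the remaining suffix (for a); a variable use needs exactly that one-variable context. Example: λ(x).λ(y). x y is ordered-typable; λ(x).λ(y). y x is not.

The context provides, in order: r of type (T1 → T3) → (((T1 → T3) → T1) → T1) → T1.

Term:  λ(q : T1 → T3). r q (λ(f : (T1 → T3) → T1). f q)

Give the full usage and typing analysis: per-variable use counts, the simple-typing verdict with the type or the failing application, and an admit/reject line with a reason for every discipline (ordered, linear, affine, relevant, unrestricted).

use counts: r: 1; q (λ-bound): 2; f (λ-bound): 1
uses in reading order: r, q, f, q
typing: well-typed at (T1 → T3) → T1
ordered: ✗, needs contraction — q ×2
linear: ✗, needs contraction — q ×2
affine: ✗, needs contraction — q ×2
relevant: ✓, at least one use each (r, q, f)
unrestricted: ✓, well-typed at (T1 → T3) → T1; no restrictions here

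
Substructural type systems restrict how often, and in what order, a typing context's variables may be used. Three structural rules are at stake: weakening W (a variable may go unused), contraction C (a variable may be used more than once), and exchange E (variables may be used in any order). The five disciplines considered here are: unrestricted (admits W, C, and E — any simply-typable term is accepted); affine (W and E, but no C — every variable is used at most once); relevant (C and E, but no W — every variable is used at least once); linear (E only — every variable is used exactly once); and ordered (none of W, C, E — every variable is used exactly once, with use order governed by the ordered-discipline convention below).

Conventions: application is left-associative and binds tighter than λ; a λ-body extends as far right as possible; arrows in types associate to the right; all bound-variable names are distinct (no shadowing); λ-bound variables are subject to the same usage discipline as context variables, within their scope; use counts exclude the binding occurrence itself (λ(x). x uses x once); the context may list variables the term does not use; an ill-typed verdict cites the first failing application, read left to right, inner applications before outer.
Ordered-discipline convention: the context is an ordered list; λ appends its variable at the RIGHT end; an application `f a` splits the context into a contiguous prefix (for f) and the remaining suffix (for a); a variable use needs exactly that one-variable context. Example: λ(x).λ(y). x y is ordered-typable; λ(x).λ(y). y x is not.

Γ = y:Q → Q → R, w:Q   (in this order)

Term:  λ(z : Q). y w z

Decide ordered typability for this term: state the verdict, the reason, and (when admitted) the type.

yes — one use each (y, w, z); ordered split holds; term : Q → R
use counts: y ×1, w ×1, z (λ-bound) ×1
use order (left to right): y, w, z
typing: well-typed — term : Q → R
all disciplines: ordered ✓ | linear ✓ | affine ✓ | relevant ✓ | unrestricted ✓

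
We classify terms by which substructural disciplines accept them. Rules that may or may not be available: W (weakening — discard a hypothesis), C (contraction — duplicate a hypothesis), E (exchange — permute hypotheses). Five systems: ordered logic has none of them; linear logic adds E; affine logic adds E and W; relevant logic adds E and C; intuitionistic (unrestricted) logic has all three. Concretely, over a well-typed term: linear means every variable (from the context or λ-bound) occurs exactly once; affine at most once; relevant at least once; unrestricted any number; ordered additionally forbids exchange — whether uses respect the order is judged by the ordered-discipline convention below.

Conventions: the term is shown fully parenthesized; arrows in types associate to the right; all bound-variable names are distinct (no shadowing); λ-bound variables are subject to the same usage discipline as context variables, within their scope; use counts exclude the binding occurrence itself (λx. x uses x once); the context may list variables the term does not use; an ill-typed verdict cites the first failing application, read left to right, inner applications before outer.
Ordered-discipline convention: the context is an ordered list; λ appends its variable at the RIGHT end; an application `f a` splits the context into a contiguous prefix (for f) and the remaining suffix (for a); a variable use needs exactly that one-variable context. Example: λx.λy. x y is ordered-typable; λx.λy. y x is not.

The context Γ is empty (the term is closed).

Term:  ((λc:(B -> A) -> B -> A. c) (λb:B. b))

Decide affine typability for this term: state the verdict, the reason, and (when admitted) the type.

no — a type mismatch blocks all five
counts: c (λ-bound)=1, b (λ-bound)=1
order of uses: c, b
typing: ill-typed: an application expects (B -> A) -> B -> A but receives B -> B
summary: ordered ✗, linear ✗, affine ✗, relevant ✗, unrestricted ✗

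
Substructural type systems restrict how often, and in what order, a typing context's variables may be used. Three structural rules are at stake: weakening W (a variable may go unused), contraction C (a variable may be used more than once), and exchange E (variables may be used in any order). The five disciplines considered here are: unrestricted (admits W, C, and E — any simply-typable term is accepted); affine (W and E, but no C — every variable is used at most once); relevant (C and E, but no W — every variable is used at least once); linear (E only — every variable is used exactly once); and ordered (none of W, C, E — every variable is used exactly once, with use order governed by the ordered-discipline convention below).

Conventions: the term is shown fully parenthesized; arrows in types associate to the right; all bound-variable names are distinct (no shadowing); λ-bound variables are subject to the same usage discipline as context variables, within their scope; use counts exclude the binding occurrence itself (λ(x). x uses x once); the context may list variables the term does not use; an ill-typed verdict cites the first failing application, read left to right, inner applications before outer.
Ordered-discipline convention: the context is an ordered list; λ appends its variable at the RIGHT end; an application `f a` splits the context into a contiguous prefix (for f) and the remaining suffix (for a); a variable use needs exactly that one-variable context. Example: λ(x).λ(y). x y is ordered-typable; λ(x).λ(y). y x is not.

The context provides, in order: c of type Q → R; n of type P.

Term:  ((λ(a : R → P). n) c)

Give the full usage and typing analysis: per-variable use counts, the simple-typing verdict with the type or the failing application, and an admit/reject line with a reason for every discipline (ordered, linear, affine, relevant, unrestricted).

counts: c=1; n=1; a (λ-bound)=0
order of uses: n, c
typing: ill-typed: an application expects R → P but receives Q → R
ordered: ✗, the type mismatch rejects it
linear: ✗, not simply typable
affine: ✗, fails simple typing
relevant: ✗, a type mismatch blocks all five
unrestricted: ✗, the type mismatch rejects it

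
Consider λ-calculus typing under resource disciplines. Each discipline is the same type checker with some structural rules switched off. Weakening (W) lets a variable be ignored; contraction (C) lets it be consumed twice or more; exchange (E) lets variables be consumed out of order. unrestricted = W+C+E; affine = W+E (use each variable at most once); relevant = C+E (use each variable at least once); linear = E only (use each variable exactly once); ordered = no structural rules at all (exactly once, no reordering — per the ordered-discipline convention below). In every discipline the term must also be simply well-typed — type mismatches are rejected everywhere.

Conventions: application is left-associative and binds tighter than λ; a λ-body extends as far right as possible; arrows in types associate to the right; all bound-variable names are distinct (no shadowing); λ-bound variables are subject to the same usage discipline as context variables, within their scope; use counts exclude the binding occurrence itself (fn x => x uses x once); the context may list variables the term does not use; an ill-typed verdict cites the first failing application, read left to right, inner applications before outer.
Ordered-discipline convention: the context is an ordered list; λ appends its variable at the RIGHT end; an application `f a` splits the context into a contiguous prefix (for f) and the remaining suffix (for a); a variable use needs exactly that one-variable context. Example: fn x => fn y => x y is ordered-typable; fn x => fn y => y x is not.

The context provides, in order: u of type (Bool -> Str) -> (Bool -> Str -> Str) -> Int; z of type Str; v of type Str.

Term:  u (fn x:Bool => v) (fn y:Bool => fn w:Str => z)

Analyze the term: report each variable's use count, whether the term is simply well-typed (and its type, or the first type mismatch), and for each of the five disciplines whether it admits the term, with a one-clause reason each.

counts: u=1; z=1; v=1; x (λ-bound)=0; y (λ-bound)=0; w (λ-bound)=0
left-to-right use order: u, v, z
typing: the term checks, with type Int
ordered: ✗ — x, y, w left unused
linear: ✗ — x, y, w left unused
affine: ✓ — u, z, v, x, y, w: no repeats, contraction unneeded
relevant: ✗ — x, y, w left unused
unrestricted: ✓ — typability at Int is all that's needed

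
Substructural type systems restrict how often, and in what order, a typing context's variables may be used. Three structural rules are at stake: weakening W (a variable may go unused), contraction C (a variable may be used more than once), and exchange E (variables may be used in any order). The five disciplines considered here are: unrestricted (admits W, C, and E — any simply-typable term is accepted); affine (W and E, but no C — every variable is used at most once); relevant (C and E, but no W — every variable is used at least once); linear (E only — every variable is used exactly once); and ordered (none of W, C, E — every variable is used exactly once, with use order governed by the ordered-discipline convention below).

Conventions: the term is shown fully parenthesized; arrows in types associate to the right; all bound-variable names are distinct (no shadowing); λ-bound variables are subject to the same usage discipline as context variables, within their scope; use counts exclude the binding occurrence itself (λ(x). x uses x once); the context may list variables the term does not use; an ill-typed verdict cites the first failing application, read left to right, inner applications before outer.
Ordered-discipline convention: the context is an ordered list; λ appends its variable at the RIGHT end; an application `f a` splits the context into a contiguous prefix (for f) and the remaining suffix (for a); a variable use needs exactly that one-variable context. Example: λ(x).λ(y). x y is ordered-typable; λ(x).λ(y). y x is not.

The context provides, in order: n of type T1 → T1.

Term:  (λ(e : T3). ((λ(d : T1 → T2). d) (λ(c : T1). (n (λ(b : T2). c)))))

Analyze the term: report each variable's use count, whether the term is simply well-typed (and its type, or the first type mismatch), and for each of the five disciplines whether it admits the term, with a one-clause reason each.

use counts: n=1, e (λ-bound)=0, d (λ-bound)=1, c (λ-bound)=1, b (λ-bound)=0
left-to-right use order: d, n, c
typing: ill-typed: a function awaiting T1 gets T2 → T1
ordered: ✗, not simply typable
linear: ✗, fails simple typing
affine: ✗, a type mismatch blocks all five
relevant: ✗, the type mismatch rejects it
unrestricted: ✗, not simply typable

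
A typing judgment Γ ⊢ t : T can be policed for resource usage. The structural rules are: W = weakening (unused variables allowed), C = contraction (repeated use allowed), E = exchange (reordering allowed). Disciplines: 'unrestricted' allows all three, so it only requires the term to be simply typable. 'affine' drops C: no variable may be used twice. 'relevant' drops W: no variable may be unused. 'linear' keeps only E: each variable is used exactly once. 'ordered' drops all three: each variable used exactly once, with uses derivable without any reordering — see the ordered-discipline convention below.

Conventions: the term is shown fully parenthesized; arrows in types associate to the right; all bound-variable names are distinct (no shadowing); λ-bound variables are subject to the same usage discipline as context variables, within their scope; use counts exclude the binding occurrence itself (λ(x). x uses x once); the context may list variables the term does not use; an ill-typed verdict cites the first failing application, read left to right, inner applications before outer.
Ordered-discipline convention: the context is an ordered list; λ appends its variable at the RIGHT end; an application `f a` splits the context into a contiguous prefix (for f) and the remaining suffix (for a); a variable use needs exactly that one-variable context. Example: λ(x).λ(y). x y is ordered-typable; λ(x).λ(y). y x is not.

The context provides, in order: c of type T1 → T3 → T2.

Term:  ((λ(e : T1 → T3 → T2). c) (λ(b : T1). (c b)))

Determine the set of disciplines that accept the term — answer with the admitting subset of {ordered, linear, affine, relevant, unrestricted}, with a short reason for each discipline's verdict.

admitted by: unrestricted
use counts: c ×2; e [bound] ×0; b [bound] ×1
use order (left to right): c, c, b
typing: the term checks, with type T1 → T3 → T2
ordered: ✗ — uses contraction: c ×2; unused: e — weakening required
linear: ✗ — uses contraction: c ×2; unused: e — weakening required
affine: ✗ — uses contraction: c ×2
relevant: ✗ — unused: e — weakening required
unrestricted: ✓ — simply typable at T1 → T3 → T2; W, C, E all held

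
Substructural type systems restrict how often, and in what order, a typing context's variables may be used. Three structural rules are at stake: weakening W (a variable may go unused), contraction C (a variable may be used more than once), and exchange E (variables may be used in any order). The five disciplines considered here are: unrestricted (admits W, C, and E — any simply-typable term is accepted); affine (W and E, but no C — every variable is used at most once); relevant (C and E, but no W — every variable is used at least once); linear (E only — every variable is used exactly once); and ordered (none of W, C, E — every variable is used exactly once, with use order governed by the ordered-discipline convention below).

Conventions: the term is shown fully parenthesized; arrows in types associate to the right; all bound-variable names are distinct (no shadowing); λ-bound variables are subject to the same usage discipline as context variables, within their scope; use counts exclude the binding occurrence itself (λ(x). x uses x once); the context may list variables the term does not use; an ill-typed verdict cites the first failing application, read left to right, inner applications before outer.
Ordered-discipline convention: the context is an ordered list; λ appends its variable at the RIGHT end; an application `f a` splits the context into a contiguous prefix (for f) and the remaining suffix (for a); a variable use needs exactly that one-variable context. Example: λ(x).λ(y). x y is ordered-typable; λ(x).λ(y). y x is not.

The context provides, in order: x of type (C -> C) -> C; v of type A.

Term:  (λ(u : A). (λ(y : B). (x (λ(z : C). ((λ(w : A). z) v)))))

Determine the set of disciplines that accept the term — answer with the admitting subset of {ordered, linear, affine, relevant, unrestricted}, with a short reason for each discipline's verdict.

admitted in: affine, unrestricted
use counts: x=1; v=1; u [bound]=0; y [bound]=0; z [bound]=1; w [bound]=0
left-to-right use order: x, z, v
typing: well-typed at A -> B -> C
ordered: ✗ — unused: u, y, w — weakening required
linear: ✗ — unused: u, y, w — weakening required
affine: ✓ — x, v, u, y, z, w: no repeats, contraction unneeded
relevant: ✗ — unused: u, y, w — weakening required
unrestricted: ✓ — simply typable at A -> B -> C; W, C, E all held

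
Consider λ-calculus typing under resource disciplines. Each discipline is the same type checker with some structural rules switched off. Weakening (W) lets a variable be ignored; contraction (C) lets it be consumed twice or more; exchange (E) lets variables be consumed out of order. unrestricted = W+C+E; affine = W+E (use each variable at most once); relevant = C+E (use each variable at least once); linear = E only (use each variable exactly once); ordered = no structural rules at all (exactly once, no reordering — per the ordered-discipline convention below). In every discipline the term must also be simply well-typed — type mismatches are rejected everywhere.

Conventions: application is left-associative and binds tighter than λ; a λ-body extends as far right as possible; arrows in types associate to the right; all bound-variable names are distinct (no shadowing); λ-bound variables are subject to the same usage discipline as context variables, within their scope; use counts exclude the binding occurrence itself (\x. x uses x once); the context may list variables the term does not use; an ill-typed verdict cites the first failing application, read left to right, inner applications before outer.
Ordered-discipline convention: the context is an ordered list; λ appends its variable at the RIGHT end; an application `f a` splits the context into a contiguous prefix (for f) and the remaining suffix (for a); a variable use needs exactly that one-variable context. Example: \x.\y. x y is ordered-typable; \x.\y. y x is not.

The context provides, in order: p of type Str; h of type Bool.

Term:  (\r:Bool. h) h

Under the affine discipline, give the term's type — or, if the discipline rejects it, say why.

not well-typed under affine — needs contraction — h ×2
use counts: p=0, h=2, r [bound]=0
uses in reading order: h, h
typing: well-typed at Bool
all disciplines: ordered ✗ | linear ✗ | affine ✗ | relevant ✗ | unrestricted ✓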